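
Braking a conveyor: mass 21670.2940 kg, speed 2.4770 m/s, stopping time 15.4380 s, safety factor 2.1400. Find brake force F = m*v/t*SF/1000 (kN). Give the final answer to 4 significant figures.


F = 21670.2940 * 2.4770 / 15.4380 * 2.1400 / 1000
F = 7.441 kN


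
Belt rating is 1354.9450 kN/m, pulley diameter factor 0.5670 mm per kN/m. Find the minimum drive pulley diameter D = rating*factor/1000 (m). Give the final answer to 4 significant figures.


D = 1354.9450 * 0.5670 / 1000
D = 0.7683 m


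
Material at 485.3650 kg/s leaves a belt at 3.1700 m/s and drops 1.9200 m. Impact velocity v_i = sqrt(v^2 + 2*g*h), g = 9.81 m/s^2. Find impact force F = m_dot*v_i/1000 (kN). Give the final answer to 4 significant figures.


v_i = sqrt(3.1700^2 + 2*9.81*1.9200) = 6.90792 m/s
F = 485.3650 * 6.90792 / 1000
F = 3.353 kN


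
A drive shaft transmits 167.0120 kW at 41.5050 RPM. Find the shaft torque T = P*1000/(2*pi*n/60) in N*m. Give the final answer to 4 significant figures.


omega = 2*pi*41.5050/60 = 4.34639 rad/s
T = 167.0120*1000 / 4.34639
T = 38430 N*m


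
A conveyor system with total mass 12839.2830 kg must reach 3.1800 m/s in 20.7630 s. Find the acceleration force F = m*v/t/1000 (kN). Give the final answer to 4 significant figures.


F = 12839.2830 * 3.1800 / 20.7630 / 1000
F = 1.966 kN


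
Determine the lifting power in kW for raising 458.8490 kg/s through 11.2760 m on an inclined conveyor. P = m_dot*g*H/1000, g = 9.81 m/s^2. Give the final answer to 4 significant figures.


P = 458.8490 * 9.81 * 11.2760 / 1000
P = 50.76 kW


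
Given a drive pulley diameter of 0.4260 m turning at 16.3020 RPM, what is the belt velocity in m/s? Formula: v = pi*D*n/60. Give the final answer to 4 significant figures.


v = pi * 0.4260 * 16.3020 / 60
v = 0.3636 m/s


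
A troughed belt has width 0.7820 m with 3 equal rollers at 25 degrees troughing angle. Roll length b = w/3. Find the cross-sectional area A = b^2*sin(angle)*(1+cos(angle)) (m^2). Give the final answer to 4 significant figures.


b = 0.7820/3 = 0.260667 m
A = 0.260667^2 * sin(25 deg) * (1 + cos(25 deg))
A = 0.05474 m^2


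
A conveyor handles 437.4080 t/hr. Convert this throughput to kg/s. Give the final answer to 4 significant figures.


m_dot = 437.4080 * 1000 / 3600
m_dot = 121.5 kg/s


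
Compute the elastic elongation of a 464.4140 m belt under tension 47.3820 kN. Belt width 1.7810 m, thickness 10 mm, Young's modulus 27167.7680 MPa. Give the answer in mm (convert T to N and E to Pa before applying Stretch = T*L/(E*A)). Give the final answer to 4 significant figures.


A = 1.7810 * 0.01 = 0.01781 m^2
Stretch = 47.3820*1000 * 464.4140 / (27167.7680e6 * 0.01781) * 1000
Stretch = 45.48 mm


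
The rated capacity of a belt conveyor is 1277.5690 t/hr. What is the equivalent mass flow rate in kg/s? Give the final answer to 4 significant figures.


m_dot = 1277.5690 * 1000 / 3600
m_dot = 354.9 kg/s


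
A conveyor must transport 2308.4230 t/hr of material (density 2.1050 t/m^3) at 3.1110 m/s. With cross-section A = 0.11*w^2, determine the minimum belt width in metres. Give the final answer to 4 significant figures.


A_req = 2308.4230 / (3.1110 * 2.1050 * 3600) = 0.0979176 m^2
w = sqrt(0.0979176 / 0.11)
w = 0.9435 m


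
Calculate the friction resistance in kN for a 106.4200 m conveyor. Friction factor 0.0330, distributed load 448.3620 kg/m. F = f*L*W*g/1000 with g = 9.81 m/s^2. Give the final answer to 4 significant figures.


F = 0.0330 * 106.4200 * 448.3620 * 9.81 / 1000
F = 15.45 kN


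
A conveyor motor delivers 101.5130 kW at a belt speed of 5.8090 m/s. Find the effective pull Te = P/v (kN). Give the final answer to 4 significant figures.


Te = P / v = 101.5130 / 5.8090
Te = 17.48 kN


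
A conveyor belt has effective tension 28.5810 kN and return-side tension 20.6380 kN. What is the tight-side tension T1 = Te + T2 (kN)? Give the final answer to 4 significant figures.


T1 = Te + T2 = 28.5810 + 20.6380
T1 = 49.22 kN


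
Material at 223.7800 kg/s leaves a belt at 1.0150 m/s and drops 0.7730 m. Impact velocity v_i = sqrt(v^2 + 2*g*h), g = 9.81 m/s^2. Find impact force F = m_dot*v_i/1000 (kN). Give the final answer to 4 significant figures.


v_i = sqrt(1.0150^2 + 2*9.81*0.7730) = 4.02449 m/s
F = 223.7800 * 4.02449 / 1000
F = 0.9006 kN


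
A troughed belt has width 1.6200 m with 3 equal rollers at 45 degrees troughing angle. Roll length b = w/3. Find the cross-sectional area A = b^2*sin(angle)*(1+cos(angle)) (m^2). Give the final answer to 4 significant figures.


b = 1.6200/3 = 0.54 m
A = 0.54^2 * sin(45 deg) * (1 + cos(45 deg))
A = 0.3520 m^2


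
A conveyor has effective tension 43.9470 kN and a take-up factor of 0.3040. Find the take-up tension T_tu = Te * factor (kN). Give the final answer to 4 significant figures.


T_tu = 43.9470 * 0.3040
T_tu = 13.36 kN


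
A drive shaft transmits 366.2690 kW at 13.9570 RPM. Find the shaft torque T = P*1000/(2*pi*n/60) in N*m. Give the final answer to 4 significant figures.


omega = 2*pi*13.9570/60 = 1.46157 rad/s
T = 366.2690*1000 / 1.46157
T = 250600 N*m


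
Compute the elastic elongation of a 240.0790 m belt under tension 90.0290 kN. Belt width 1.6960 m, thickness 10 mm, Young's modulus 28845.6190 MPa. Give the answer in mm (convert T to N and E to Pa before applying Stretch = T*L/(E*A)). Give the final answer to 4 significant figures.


A = 1.6960 * 0.01 = 0.01696 m^2
Stretch = 90.0290*1000 * 240.0790 / (28845.6190e6 * 0.01696) * 1000
Stretch = 44.18 mm


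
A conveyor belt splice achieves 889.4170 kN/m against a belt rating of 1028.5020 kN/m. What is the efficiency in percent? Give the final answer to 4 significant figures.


Eff = 889.4170 / 1028.5020 * 100
Eff = 86.48 %


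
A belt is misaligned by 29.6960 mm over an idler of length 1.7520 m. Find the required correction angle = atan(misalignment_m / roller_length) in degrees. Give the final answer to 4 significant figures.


misalign_m = 29.6960 / 1000 = 0.029696 m
angle = atan(0.029696 / 1.7520)
angle = 0.9711 deg


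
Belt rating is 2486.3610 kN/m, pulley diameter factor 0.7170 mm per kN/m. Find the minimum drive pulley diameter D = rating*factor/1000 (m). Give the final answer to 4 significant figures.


D = 2486.3610 * 0.7170 / 1000
D = 1.783 m


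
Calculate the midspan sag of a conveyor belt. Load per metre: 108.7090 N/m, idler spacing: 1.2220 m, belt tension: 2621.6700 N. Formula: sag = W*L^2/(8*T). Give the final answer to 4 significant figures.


sag = 108.7090 * 1.2220^2 / (8 * 2621.6700)
sag = 0.007740 m


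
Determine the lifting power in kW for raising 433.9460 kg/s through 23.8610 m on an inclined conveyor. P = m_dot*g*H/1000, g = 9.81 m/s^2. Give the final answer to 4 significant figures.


P = 433.9460 * 9.81 * 23.8610 / 1000
P = 101.6 kW


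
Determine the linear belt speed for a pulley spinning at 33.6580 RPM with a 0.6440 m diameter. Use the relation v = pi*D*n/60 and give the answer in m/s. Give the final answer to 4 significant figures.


v = pi * 0.6440 * 33.6580 / 60
v = 1.135 m/s


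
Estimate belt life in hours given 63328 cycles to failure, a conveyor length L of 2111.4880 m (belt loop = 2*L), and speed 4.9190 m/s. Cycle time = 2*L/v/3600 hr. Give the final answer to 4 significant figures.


cycle_time = 2 * 2111.4880 / 4.9190 / 3600 = 0.238473 hr
life = 63328 * 0.238473 = 15100 hours


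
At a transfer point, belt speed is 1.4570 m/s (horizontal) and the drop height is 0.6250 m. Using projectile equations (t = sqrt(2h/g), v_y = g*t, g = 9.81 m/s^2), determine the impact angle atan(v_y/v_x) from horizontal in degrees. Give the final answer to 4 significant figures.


t = sqrt(2*0.6250/9.81) = 0.356961 s
v_y = 9.81 * 0.356961 = 3.50179 m/s
angle = atan(3.50179 / 1.4570) = 67.41 deg


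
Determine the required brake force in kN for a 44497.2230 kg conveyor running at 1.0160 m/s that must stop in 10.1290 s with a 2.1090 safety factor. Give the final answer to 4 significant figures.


F = 44497.2230 * 1.0160 / 10.1290 * 2.1090 / 1000
F = 9.413 kN


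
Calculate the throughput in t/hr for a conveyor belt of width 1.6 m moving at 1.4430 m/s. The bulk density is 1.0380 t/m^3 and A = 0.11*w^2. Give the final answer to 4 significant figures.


A = 0.11 * 1.6^2 = 0.2816 m^2
C = 0.2816 * 1.4430 * 1.0380 * 3600
C = 1518 t/hr


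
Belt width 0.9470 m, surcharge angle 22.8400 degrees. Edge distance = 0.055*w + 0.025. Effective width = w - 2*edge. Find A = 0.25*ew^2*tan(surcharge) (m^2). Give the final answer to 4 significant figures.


edge = 0.055*0.9470 + 0.025 = 0.077085 m
ew = 0.9470 - 2*0.077085 = 0.79283 m
A = 0.25 * 0.79283^2 * tan(22.8400 deg)
A = 0.06619 m^2


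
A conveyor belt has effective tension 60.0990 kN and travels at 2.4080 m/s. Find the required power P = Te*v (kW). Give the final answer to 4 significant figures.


P = Te * v = 60.0990 * 2.4080
P = 144.7 kW


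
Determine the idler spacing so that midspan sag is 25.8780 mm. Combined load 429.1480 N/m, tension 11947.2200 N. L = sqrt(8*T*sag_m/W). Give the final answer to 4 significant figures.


sag = 25.8780/1000 = 0.025878 m
L = sqrt(8 * 11947.2200 * 0.025878 / 429.1480)
L = 2.401 m


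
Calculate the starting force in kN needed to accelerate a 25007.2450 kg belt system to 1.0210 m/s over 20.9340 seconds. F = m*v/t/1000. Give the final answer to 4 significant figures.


F = 25007.2450 * 1.0210 / 20.9340 / 1000
F = 1.220 kN


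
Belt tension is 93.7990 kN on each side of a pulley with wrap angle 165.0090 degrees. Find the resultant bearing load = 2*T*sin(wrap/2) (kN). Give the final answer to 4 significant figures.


F = 2 * 93.7990 * sin(165.0090/2 deg)
F = 186.0 kN


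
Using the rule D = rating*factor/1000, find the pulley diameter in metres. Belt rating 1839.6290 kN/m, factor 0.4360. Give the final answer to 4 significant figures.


D = 1839.6290 * 0.4360 / 1000
D = 0.8021 m


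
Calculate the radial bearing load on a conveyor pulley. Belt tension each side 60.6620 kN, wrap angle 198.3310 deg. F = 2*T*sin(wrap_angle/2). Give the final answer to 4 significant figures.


F = 2 * 60.6620 * sin(198.3310/2 deg)
F = 119.8 kN


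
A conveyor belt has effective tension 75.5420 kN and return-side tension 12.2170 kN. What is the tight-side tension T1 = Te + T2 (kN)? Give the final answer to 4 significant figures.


T1 = Te + T2 = 75.5420 + 12.2170
T1 = 87.76 kN


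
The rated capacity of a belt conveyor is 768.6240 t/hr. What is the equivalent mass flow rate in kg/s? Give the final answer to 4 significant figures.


m_dot = 768.6240 * 1000 / 3600
m_dot = 213.5 kg/s


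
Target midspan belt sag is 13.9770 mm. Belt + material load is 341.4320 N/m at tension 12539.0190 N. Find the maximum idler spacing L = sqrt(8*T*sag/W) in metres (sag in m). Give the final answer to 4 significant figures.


sag = 13.9770/1000 = 0.013977 m
L = sqrt(8 * 12539.0190 * 0.013977 / 341.4320)
L = 2.026 m


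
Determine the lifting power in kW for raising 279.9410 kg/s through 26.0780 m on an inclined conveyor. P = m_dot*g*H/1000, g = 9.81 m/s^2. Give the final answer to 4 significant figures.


P = 279.9410 * 9.81 * 26.0780 / 1000
P = 71.62 kW


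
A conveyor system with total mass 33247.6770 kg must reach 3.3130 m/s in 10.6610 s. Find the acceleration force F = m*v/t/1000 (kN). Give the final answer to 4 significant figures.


F = 33247.6770 * 3.3130 / 10.6610 / 1000
F = 10.33 kN


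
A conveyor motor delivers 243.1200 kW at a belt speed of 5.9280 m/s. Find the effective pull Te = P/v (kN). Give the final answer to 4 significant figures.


Te = P / v = 243.1200 / 5.9280
Te = 41.01 kN


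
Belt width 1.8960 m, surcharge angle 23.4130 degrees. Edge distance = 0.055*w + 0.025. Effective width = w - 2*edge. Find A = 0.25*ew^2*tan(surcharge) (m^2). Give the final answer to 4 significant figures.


edge = 0.055*1.8960 + 0.025 = 0.12928 m
ew = 1.8960 - 2*0.12928 = 1.63744 m
A = 0.25 * 1.63744^2 * tan(23.4130 deg)
A = 0.2902 m^2


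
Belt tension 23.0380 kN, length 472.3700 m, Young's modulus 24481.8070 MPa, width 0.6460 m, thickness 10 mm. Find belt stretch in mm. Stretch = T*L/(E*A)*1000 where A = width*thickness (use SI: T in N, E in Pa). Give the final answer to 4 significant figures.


A = 0.6460 * 0.01 = 0.00646 m^2
Stretch = 23.0380*1000 * 472.3700 / (24481.8070e6 * 0.00646) * 1000
Stretch = 68.81 mm


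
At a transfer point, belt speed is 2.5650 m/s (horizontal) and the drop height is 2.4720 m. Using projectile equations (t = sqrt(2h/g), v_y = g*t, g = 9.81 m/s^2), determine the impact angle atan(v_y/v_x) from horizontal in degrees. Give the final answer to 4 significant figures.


t = sqrt(2*2.4720/9.81) = 0.709912 s
v_y = 9.81 * 0.709912 = 6.96424 m/s
angle = atan(6.96424 / 2.5650) = 69.78 deg


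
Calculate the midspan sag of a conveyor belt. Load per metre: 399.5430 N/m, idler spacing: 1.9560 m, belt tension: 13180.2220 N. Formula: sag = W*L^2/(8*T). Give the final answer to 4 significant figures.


sag = 399.5430 * 1.9560^2 / (8 * 13180.2220)
sag = 0.01450 m


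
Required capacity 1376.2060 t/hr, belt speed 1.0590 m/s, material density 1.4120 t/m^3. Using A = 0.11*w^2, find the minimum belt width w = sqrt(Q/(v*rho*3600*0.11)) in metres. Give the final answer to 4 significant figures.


A_req = 1376.2060 / (1.0590 * 1.4120 * 3600) = 0.255653 m^2
w = sqrt(0.255653 / 0.11)
w = 1.525 m


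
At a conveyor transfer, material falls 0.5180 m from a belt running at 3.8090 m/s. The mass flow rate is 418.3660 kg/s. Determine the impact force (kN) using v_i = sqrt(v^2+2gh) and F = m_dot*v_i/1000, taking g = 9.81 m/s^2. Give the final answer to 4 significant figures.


v_i = sqrt(3.8090^2 + 2*9.81*0.5180) = 4.96706 m/s
F = 418.3660 * 4.96706 / 1000
F = 2.078 kN


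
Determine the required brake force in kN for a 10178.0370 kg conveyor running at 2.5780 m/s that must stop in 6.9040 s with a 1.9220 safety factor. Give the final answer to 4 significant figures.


F = 10178.0370 * 2.5780 / 6.9040 * 1.9220 / 1000
F = 7.305 kN


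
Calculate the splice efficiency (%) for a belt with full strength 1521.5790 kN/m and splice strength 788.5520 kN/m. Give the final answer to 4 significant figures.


Eff = 788.5520 / 1521.5790 * 100
Eff = 51.82 %


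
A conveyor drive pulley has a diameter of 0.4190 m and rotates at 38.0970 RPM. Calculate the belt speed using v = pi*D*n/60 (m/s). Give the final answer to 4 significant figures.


v = pi * 0.4190 * 38.0970 / 60
v = 0.8358 m/s


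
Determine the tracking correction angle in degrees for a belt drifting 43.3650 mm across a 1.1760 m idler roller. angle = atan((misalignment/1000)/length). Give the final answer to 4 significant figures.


misalign_m = 43.3650 / 1000 = 0.043365 m
angle = atan(0.043365 / 1.1760)
angle = 2.112 deg


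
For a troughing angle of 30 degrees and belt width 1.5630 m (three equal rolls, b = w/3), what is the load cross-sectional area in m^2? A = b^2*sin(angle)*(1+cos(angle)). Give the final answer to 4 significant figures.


b = 1.5630/3 = 0.521 m
A = 0.521^2 * sin(30 deg) * (1 + cos(30 deg))
A = 0.2533 m^2


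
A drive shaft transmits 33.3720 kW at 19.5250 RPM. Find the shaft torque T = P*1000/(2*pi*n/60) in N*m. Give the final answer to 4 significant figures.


omega = 2*pi*19.5250/60 = 2.04465 rad/s
T = 33.3720*1000 / 2.04465
T = 16320 N*m


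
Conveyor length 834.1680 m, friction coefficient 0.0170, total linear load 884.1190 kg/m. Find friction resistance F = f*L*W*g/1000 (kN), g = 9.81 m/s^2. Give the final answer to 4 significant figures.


F = 0.0170 * 834.1680 * 884.1190 * 9.81 / 1000
F = 123.0 kN


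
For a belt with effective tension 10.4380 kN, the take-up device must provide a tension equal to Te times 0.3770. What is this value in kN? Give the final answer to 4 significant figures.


T_tu = 10.4380 * 0.3770
T_tu = 3.935 kN


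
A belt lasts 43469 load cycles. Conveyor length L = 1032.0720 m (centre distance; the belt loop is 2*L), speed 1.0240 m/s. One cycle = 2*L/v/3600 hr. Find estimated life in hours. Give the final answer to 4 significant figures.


cycle_time = 2 * 1032.0720 / 1.0240 / 3600 = 0.559935 hr
life = 43469 * 0.559935 = 24340 hours


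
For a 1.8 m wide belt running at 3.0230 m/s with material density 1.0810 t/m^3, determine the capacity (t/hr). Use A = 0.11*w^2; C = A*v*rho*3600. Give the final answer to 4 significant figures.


A = 0.11 * 1.8^2 = 0.3564 m^2
C = 0.3564 * 3.0230 * 1.0810 * 3600
C = 4193 t/hr


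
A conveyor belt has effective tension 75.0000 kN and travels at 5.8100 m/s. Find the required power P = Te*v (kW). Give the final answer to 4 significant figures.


P = Te * v = 75.0000 * 5.8100
P = 435.7 kW


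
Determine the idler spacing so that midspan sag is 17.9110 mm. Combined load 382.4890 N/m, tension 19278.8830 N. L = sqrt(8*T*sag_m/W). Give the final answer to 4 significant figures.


sag = 17.9110/1000 = 0.017911 m
L = sqrt(8 * 19278.8830 * 0.017911 / 382.4890)
L = 2.687 m


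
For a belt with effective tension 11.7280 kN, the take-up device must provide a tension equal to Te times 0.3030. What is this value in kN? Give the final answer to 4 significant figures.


T_tu = 11.7280 * 0.3030
T_tu = 3.554 kN


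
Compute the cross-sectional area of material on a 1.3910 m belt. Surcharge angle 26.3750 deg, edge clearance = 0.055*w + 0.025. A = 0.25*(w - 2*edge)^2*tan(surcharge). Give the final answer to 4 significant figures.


edge = 0.055*1.3910 + 0.025 = 0.101505 m
ew = 1.3910 - 2*0.101505 = 1.18799 m
A = 0.25 * 1.18799^2 * tan(26.3750 deg)
A = 0.1750 m^2


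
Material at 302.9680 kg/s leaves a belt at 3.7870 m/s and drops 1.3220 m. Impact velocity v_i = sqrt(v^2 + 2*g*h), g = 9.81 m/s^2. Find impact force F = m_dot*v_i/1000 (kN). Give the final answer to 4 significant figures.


v_i = sqrt(3.7870^2 + 2*9.81*1.3220) = 6.34657 m/s
F = 302.9680 * 6.34657 / 1000
F = 1.923 kN


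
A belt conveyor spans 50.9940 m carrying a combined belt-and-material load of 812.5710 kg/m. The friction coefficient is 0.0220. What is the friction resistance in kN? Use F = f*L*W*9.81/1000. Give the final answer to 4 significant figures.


F = 0.0220 * 50.9940 * 812.5710 * 9.81 / 1000
F = 8.943 kN


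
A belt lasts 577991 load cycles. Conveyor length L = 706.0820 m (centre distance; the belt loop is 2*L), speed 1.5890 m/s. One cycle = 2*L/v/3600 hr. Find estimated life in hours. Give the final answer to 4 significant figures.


cycle_time = 2 * 706.0820 / 1.5890 / 3600 = 0.246865 hr
life = 577991 * 0.246865 = 142700 hours


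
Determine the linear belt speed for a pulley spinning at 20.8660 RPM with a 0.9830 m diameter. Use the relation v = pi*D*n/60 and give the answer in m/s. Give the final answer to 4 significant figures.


v = pi * 0.9830 * 20.8660 / 60
v = 1.074 m/s


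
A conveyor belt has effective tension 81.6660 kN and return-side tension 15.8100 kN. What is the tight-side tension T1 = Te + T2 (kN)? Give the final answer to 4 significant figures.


T1 = Te + T2 = 81.6660 + 15.8100
T1 = 97.48 kN


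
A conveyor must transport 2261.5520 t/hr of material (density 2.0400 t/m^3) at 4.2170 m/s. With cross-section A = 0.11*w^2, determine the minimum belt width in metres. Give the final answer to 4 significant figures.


A_req = 2261.5520 / (4.2170 * 2.0400 * 3600) = 0.0730248 m^2
w = sqrt(0.0730248 / 0.11)
w = 0.8148 m


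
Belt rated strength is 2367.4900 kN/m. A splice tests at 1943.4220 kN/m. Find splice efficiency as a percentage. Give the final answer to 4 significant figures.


Eff = 1943.4220 / 2367.4900 * 100
Eff = 82.09 %


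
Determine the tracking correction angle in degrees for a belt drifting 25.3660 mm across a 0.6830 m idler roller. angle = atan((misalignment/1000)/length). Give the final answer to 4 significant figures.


misalign_m = 25.3660 / 1000 = 0.025366 m
angle = atan(0.025366 / 0.6830)
angle = 2.127 deg


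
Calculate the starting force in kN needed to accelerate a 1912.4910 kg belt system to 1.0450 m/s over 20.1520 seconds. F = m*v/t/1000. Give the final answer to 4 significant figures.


F = 1912.4910 * 1.0450 / 20.1520 / 1000
F = 0.09917 kN


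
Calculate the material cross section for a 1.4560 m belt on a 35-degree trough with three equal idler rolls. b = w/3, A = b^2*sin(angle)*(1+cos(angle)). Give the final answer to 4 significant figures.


b = 1.4560/3 = 0.485333 m
A = 0.485333^2 * sin(35 deg) * (1 + cos(35 deg))
A = 0.2458 m^2


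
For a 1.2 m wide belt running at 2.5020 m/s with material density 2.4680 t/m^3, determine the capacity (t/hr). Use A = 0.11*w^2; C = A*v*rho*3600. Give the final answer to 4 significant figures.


A = 0.11 * 1.2^2 = 0.1584 m^2
C = 0.1584 * 2.5020 * 2.4680 * 3600
C = 3521 t/hr


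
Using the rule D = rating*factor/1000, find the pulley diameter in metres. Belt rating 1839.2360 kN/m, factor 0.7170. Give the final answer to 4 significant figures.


D = 1839.2360 * 0.7170 / 1000
D = 1.319 m


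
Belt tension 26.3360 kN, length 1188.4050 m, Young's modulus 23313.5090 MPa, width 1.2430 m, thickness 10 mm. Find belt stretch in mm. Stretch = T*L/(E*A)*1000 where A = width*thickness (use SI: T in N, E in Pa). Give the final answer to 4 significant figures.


A = 1.2430 * 0.01 = 0.01243 m^2
Stretch = 26.3360*1000 * 1188.4050 / (23313.5090e6 * 0.01243) * 1000
Stretch = 108.0 mm


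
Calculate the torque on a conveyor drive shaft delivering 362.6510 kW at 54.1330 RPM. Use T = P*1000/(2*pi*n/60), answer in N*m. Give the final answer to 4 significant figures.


omega = 2*pi*54.1330/60 = 5.66879 rad/s
T = 362.6510*1000 / 5.66879
T = 63970 N*m


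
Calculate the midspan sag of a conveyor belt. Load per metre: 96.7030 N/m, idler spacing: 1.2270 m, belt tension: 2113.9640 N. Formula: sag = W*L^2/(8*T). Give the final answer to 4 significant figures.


sag = 96.7030 * 1.2270^2 / (8 * 2113.9640)
sag = 0.008609 m


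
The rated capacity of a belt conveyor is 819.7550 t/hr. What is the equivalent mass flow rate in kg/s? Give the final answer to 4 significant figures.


m_dot = 819.7550 * 1000 / 3600
m_dot = 227.7 kg/s


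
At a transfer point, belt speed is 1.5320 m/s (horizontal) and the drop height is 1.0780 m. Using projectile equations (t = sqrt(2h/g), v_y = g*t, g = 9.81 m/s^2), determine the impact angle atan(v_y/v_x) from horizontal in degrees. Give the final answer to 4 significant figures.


t = sqrt(2*1.0780/9.81) = 0.468802 s
v_y = 9.81 * 0.468802 = 4.59895 m/s
angle = atan(4.59895 / 1.5320) = 71.58 deg


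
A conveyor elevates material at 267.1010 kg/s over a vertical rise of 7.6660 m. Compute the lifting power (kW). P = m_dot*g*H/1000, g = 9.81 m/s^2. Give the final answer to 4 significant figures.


P = 267.1010 * 9.81 * 7.6660 / 1000
P = 20.09 kW


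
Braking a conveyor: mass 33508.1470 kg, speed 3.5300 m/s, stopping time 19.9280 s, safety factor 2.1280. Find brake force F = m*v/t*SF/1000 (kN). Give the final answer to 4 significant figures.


F = 33508.1470 * 3.5300 / 19.9280 * 2.1280 / 1000
F = 12.63 kN


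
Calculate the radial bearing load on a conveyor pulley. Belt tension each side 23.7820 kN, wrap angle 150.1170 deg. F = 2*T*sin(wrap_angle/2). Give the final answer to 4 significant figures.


F = 2 * 23.7820 * sin(150.1170/2 deg)
F = 45.96 kN


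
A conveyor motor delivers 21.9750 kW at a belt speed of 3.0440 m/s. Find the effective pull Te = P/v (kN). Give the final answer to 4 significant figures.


Te = P / v = 21.9750 / 3.0440
Te = 7.219 kN


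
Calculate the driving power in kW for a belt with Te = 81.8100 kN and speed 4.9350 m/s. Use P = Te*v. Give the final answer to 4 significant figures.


P = Te * v = 81.8100 * 4.9350
P = 403.7 kW


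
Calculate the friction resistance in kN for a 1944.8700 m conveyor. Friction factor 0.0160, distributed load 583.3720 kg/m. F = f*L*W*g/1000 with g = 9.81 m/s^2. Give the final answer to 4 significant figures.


F = 0.0160 * 1944.8700 * 583.3720 * 9.81 / 1000
F = 178.1 kN


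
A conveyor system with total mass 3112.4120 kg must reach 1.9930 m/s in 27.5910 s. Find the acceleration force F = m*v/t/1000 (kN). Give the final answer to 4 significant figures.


F = 3112.4120 * 1.9930 / 27.5910 / 1000
F = 0.2248 kN


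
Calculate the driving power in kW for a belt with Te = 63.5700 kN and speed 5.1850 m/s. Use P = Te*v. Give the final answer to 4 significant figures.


P = Te * v = 63.5700 * 5.1850
P = 329.6 kW


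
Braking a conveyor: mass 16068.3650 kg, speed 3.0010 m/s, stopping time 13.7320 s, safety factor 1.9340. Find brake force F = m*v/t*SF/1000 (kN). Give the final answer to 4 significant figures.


F = 16068.3650 * 3.0010 / 13.7320 * 1.9340 / 1000
F = 6.791 kN


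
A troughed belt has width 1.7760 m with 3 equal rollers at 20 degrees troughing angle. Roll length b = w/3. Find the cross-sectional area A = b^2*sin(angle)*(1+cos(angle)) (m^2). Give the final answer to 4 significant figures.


b = 1.7760/3 = 0.592 m
A = 0.592^2 * sin(20 deg) * (1 + cos(20 deg))
A = 0.2325 m^2


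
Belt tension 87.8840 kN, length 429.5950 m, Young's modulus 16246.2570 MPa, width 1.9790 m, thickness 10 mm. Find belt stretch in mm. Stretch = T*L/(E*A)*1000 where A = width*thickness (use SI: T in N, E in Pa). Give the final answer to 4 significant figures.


A = 1.9790 * 0.01 = 0.01979 m^2
Stretch = 87.8840*1000 * 429.5950 / (16246.2570e6 * 0.01979) * 1000
Stretch = 117.4 mm


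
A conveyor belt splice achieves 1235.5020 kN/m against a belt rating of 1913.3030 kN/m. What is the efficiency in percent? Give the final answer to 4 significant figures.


Eff = 1235.5020 / 1913.3030 * 100
Eff = 64.57 %


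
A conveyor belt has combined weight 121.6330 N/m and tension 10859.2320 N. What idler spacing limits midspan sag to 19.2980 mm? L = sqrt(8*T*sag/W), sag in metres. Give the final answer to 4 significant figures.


sag = 19.2980/1000 = 0.019298 m
L = sqrt(8 * 10859.2320 * 0.019298 / 121.6330)
L = 3.713 m


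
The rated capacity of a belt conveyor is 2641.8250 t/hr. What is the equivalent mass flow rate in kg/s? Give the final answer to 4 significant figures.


m_dot = 2641.8250 * 1000 / 3600
m_dot = 733.8 kg/s


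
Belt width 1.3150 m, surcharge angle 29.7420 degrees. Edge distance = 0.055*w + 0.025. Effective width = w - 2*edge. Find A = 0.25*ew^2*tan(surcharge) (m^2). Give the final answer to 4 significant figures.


edge = 0.055*1.3150 + 0.025 = 0.097325 m
ew = 1.3150 - 2*0.097325 = 1.12035 m
A = 0.25 * 1.12035^2 * tan(29.7420 deg)
A = 0.1793 m^2


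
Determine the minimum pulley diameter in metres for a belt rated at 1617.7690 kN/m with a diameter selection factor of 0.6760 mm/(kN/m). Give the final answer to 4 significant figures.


D = 1617.7690 * 0.6760 / 1000
D = 1.094 m


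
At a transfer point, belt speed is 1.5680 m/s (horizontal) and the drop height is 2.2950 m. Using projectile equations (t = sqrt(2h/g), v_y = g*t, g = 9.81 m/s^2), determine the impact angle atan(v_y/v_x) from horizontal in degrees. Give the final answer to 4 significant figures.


t = sqrt(2*2.2950/9.81) = 0.684025 s
v_y = 9.81 * 0.684025 = 6.71029 m/s
angle = atan(6.71029 / 1.5680) = 76.85 deg


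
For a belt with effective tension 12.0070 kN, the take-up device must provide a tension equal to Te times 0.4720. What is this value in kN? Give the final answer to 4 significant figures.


T_tu = 12.0070 * 0.4720
T_tu = 5.667 kN


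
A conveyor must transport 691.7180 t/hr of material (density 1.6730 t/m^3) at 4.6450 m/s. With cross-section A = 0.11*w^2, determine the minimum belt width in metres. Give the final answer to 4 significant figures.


A_req = 691.7180 / (4.6450 * 1.6730 * 3600) = 0.0247255 m^2
w = sqrt(0.0247255 / 0.11)
w = 0.4741 m


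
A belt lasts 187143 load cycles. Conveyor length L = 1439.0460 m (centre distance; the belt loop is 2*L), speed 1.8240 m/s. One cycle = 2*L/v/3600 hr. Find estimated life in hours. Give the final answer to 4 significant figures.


cycle_time = 2 * 1439.0460 / 1.8240 / 3600 = 0.438306 hr
life = 187143 * 0.438306 = 82030 hours


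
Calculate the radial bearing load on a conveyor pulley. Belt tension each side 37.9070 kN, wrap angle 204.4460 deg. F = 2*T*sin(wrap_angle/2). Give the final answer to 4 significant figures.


F = 2 * 37.9070 * sin(204.4460/2 deg)
F = 74.10 kN


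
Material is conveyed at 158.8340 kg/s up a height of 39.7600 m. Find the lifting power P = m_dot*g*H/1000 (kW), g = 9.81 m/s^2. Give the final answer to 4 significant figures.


P = 158.8340 * 9.81 * 39.7600 / 1000
P = 61.95 kW


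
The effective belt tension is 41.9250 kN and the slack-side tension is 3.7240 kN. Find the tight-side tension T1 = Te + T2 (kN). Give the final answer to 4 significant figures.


T1 = Te + T2 = 41.9250 + 3.7240
T1 = 45.65 kN


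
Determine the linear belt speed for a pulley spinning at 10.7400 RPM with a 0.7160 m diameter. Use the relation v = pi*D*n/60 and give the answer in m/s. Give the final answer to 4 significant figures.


v = pi * 0.7160 * 10.7400 / 60
v = 0.4026 m/s


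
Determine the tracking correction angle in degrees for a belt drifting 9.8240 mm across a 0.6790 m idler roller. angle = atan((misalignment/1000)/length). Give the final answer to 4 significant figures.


misalign_m = 9.8240 / 1000 = 0.009824 m
angle = atan(0.009824 / 0.6790)
angle = 0.8289 deg


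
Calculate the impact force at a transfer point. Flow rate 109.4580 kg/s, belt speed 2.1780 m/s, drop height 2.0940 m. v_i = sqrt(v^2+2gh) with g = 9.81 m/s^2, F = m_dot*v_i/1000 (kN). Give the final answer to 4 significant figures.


v_i = sqrt(2.1780^2 + 2*9.81*2.0940) = 6.76964 m/s
F = 109.4580 * 6.76964 / 1000
F = 0.7410 kN


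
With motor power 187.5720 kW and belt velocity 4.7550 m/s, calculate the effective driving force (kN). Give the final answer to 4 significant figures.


Te = P / v = 187.5720 / 4.7550
Te = 39.45 kN


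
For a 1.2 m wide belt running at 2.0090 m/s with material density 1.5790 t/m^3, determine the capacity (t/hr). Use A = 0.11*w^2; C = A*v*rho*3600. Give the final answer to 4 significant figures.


A = 0.11 * 1.2^2 = 0.1584 m^2
C = 0.1584 * 2.0090 * 1.5790 * 3600
C = 1809 t/hr


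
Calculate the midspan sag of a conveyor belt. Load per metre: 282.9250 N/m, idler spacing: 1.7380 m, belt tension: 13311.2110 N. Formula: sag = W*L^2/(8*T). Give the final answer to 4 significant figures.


sag = 282.9250 * 1.7380^2 / (8 * 13311.2110)
sag = 0.008025 m


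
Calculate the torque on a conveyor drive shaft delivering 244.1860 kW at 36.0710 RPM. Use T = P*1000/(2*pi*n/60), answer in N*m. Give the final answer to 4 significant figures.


omega = 2*pi*36.0710/60 = 3.77735 rad/s
T = 244.1860*1000 / 3.77735
T = 64640 N*m


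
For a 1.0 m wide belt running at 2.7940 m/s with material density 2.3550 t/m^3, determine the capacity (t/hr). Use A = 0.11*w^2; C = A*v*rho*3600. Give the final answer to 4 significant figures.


A = 0.11 * 1.0^2 = 0.11 m^2
C = 0.11 * 2.7940 * 2.3550 * 3600
C = 2606 t/hr


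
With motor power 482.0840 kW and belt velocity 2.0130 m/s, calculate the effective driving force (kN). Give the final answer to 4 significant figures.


Te = P / v = 482.0840 / 2.0130
Te = 239.5 kN


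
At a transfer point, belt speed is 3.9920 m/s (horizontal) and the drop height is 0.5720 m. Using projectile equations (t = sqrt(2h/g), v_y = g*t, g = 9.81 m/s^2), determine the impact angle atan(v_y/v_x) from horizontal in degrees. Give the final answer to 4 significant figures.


t = sqrt(2*0.5720/9.81) = 0.34149 s
v_y = 9.81 * 0.34149 = 3.35002 m/s
angle = atan(3.35002 / 3.9920) = 40.00 deg


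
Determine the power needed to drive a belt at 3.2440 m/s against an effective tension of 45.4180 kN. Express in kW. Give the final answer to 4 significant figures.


P = Te * v = 45.4180 * 3.2440
P = 147.3 kW


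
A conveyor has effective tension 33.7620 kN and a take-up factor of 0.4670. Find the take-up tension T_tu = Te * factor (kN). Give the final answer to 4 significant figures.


T_tu = 33.7620 * 0.4670
T_tu = 15.77 kN


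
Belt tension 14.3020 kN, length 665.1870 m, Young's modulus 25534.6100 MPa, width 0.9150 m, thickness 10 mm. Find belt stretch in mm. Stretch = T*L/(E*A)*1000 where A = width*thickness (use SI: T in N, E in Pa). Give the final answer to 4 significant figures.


A = 0.9150 * 0.01 = 0.00915 m^2
Stretch = 14.3020*1000 * 665.1870 / (25534.6100e6 * 0.00915) * 1000
Stretch = 40.72 mm


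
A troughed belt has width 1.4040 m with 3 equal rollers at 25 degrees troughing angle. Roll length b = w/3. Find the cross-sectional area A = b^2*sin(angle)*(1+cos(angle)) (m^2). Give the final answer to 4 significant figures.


b = 1.4040/3 = 0.468 m
A = 0.468^2 * sin(25 deg) * (1 + cos(25 deg))
A = 0.1765 m^2


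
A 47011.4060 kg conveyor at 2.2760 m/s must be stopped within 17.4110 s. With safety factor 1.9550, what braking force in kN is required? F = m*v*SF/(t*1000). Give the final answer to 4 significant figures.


F = 47011.4060 * 2.2760 / 17.4110 * 1.9550 / 1000
F = 12.01 kN


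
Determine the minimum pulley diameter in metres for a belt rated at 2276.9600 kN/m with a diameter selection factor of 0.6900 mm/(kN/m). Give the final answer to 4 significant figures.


D = 2276.9600 * 0.6900 / 1000
D = 1.571 m


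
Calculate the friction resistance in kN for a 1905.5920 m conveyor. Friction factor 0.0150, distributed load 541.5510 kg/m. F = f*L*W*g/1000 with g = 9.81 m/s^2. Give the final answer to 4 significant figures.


F = 0.0150 * 1905.5920 * 541.5510 * 9.81 / 1000
F = 151.9 kN


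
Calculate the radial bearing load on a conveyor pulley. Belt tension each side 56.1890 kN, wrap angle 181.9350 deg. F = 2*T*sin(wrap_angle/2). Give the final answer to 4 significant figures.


F = 2 * 56.1890 * sin(181.9350/2 deg)
F = 112.4 kN


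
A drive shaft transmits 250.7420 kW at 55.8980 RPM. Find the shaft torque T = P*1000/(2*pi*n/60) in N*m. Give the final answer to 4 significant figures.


omega = 2*pi*55.8980/60 = 5.85362 rad/s
T = 250.7420*1000 / 5.85362
T = 42840 N*m


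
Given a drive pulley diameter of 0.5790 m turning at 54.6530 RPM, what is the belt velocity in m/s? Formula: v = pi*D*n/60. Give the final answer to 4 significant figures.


v = pi * 0.5790 * 54.6530 / 60
v = 1.657 m/s


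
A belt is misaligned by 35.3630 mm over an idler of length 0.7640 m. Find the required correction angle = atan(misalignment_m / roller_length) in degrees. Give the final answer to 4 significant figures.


misalign_m = 35.3630 / 1000 = 0.035363 m
angle = atan(0.035363 / 0.7640)
angle = 2.650 deg


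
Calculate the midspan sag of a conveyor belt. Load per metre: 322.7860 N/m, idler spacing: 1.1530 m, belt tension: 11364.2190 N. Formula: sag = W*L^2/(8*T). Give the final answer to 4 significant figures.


sag = 322.7860 * 1.1530^2 / (8 * 11364.2190)
sag = 0.004720 m


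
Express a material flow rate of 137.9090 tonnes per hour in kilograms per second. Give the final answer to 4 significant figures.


m_dot = 137.9090 * 1000 / 3600
m_dot = 38.31 kg/s


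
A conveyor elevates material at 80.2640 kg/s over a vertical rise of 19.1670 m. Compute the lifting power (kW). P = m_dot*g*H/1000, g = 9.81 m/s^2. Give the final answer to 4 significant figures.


P = 80.2640 * 9.81 * 19.1670 / 1000
P = 15.09 kW


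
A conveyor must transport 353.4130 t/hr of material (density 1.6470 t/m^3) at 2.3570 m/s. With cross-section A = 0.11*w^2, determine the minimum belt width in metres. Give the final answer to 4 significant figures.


A_req = 353.4130 / (2.3570 * 1.6470 * 3600) = 0.0252887 m^2
w = sqrt(0.0252887 / 0.11)
w = 0.4795 m


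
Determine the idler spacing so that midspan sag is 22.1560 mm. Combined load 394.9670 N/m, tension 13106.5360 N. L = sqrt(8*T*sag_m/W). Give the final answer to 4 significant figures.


sag = 22.1560/1000 = 0.022156 m
L = sqrt(8 * 13106.5360 * 0.022156 / 394.9670)
L = 2.425 m


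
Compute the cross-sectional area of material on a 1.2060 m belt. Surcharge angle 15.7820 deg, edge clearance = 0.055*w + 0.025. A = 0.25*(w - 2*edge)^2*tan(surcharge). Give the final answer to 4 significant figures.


edge = 0.055*1.2060 + 0.025 = 0.09133 m
ew = 1.2060 - 2*0.09133 = 1.02334 m
A = 0.25 * 1.02334^2 * tan(15.7820 deg)
A = 0.07399 m^2


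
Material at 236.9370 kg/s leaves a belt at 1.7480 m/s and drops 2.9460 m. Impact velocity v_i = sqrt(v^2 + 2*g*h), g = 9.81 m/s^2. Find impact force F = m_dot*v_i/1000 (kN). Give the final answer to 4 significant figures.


v_i = sqrt(1.7480^2 + 2*9.81*2.9460) = 7.80103 m/s
F = 236.9370 * 7.80103 / 1000
F = 1.848 kN


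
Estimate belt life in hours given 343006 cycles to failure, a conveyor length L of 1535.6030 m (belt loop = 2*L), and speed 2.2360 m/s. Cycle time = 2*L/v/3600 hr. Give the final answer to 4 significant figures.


cycle_time = 2 * 1535.6030 / 2.2360 / 3600 = 0.381535 hr
life = 343006 * 0.381535 = 130900 hours


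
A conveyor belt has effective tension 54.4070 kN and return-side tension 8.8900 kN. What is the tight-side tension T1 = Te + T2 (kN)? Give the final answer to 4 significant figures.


T1 = Te + T2 = 54.4070 + 8.8900
T1 = 63.30 kN


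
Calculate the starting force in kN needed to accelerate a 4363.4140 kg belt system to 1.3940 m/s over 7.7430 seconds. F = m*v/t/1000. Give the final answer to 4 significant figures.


F = 4363.4140 * 1.3940 / 7.7430 / 1000
F = 0.7856 kN


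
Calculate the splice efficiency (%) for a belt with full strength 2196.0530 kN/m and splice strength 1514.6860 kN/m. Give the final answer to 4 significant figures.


Eff = 1514.6860 / 2196.0530 * 100
Eff = 68.97 %


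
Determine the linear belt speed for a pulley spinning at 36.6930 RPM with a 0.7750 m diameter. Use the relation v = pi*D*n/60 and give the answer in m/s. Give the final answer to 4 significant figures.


v = pi * 0.7750 * 36.6930 / 60
v = 1.489 m/s


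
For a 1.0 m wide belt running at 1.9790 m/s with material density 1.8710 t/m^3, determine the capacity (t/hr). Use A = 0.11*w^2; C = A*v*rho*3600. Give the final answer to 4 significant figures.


A = 0.11 * 1.0^2 = 0.11 m^2
C = 0.11 * 1.9790 * 1.8710 * 3600
C = 1466 t/hr


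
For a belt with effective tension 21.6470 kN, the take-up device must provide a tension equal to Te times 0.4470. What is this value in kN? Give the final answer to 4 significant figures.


T_tu = 21.6470 * 0.4470
T_tu = 9.676 kN


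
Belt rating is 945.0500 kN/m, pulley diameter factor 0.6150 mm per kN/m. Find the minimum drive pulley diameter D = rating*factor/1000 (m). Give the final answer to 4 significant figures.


D = 945.0500 * 0.6150 / 1000
D = 0.5812 m


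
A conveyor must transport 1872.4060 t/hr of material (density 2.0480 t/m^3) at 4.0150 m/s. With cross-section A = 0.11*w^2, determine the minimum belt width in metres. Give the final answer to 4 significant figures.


A_req = 1872.4060 / (4.0150 * 2.0480 * 3600) = 0.0632531 m^2
w = sqrt(0.0632531 / 0.11)
w = 0.7583 m


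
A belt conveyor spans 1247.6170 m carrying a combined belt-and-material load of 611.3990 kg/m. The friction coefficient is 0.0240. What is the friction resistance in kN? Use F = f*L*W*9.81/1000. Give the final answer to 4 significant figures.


F = 0.0240 * 1247.6170 * 611.3990 * 9.81 / 1000
F = 179.6 kN


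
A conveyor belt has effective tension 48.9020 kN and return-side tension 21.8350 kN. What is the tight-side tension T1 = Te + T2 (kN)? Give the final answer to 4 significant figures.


T1 = Te + T2 = 48.9020 + 21.8350
T1 = 70.74 kN


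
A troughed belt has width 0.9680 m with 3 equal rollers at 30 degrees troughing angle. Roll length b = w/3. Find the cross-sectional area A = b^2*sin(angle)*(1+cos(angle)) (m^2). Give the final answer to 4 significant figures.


b = 0.9680/3 = 0.322667 m
A = 0.322667^2 * sin(30 deg) * (1 + cos(30 deg))
A = 0.09714 m^2
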